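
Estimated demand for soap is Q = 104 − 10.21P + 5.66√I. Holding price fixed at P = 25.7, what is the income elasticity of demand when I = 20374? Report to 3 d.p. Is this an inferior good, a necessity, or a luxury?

At P = 25.7, I = 20374: Q = 649.497.
Holding P constant, ∂Q/∂I = 5.66/(2√I) = 0.0198266.
η_I = (∂Q/∂I)·(I/Q) = 0.0198266 × (20374/649.497) = 0.622.
Since 0 < η < 1, this is a necessity.

0.622 (necessity)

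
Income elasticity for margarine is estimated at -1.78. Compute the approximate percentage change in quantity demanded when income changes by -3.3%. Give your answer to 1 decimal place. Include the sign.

%ΔQ ≈ η × %ΔI = -1.78 × (-3.3%) = 5.9%.

5.9%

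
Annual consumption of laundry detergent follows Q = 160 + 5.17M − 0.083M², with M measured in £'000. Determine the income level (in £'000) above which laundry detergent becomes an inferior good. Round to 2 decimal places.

dQ/dM = 5.17 − 0.166M.
The good is inferior where dQ/dM < 0. Setting dQ/dM = 0 gives M = 5.17 / 0.166 = 31.14.

31.14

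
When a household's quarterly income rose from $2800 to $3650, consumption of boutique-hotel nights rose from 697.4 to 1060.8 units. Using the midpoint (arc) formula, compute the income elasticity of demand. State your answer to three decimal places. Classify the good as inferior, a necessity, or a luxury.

ΔQ = 1060.8 − 697.4 = 363.4; midpoint Q̄ = (697.4 + 1060.8)/2 = 879.1.
ΔI = 3650 − 2800 = 850; midpoint Ī = (2800 + 3650)/2 = 3225.
η = (ΔQ/Q̄) ÷ (ΔI/Ī) = (363.4/879.1) ÷ (850/3225) = 1.568.
η > 1 ⇒ luxury.

1.568 (luxury)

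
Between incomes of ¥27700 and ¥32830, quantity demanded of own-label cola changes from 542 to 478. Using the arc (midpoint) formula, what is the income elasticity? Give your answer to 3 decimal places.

-0.740

ΔQ = 478 − 542 = -64; midpoint Q̄ = (542 + 478)/2 = 510.
ΔI = 32830 − 27700 = 5130; midpoint Ī = (27700 + 32830)/2 = 30265.
η = (ΔQ/Q̄) ÷ (ΔI/Ī) = (-64/510) ÷ (5130/30265) = -0.740.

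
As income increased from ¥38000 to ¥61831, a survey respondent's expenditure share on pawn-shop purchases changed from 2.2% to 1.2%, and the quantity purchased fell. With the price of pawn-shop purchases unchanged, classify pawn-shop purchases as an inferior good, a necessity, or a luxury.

Quantity demanded falls as income rises, so η < 0.

inferior good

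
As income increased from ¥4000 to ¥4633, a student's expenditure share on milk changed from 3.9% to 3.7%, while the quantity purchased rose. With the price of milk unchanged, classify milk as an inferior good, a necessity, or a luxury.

necessity

Quantity rises but the budget share falls as income rises, so 0 < η < 1.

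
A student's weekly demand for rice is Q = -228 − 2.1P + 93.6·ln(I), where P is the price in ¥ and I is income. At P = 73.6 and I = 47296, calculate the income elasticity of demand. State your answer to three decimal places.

0.150

At P = 73.6, I = 47296: Q = 624.967.
Holding P constant, ∂Q/∂I = 93.6/I = 0.00197903.
η_I = (∂Q/∂I)·(I/Q) = 0.00197903 × (47296/624.967) = 0.150.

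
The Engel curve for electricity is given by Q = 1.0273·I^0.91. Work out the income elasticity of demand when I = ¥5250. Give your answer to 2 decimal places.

For Q = A·I^β the income elasticity is constant and equal to β.
Here β = 0.91, so η = 0.91.

0.91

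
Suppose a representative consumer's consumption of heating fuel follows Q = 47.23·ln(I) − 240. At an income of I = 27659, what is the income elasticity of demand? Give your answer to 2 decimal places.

0.19

At I = 27659: Q = 243.055.
dQ/dI = 47.23/I = 0.00170758 at this income.
η = (dQ/dI)·(I/Q) = 0.00170758 × (27659/243.055) = 0.19.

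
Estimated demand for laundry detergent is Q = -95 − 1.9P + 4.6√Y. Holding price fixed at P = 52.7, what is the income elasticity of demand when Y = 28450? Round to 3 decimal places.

0.668

At P = 52.7, Y = 28450: Q = 580.758.
Holding P constant, ∂Q/∂Y = 4.6/(2√Y) = 0.013636.
η_Y = (∂Q/∂Y)·(Y/Q) = 0.013636 × (28450/580.758) = 0.668.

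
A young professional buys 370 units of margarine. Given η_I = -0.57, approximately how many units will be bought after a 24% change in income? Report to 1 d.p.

319.4

%ΔQ ≈ η × %ΔI = -0.57 × 24% = -13.68%.
New Q ≈ 370 × (1 − 0.1368) = 319.4.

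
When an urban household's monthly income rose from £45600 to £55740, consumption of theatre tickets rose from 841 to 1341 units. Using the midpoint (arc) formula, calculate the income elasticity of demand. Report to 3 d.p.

ΔQ = 1341 − 841 = 500; midpoint Q̄ = (841 + 1341)/2 = 1091.
ΔI = 55740 − 45600 = 10140; midpoint Ī = (45600 + 55740)/2 = 50670.
η = (ΔQ/Q̄) ÷ (ΔI/Ī) = (500/1091) ÷ (10140/50670) = 2.290.

2.290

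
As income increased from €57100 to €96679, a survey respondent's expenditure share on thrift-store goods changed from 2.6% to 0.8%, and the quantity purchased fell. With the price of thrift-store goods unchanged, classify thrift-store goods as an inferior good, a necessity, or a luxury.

inferior good

Quantity demanded falls as income rises, so η < 0.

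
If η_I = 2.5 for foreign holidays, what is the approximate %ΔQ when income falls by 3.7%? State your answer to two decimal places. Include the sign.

-9.25%

%ΔQ ≈ η × %ΔI = 2.5 × (-3.7%) = -9.25%.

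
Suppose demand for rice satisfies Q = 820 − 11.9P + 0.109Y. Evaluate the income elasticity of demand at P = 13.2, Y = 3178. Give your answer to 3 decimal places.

0.343

At P = 13.2, Y = 3178: Q = 1009.322.
Holding P constant, ∂Q/∂Y = 0.109.
η_Y = (∂Q/∂Y)·(Y/Q) = 0.109 × (3178/1009.322) = 0.343.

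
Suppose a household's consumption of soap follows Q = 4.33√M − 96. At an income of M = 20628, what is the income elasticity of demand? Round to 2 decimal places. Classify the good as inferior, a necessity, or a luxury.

0.59 (necessity)

At M = 20628: Q = 525.894.
dQ/dM = 4.33/(2√M) = 0.015074 at this income.
η = (dQ/dM)·(M/Q) = 0.015074 × (20628/525.894) = 0.59.
Since 0 < η < 1, the good is a necessity.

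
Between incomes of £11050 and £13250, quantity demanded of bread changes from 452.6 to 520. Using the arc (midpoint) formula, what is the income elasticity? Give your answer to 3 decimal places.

ΔQ = 520 − 452.6 = 67.4; midpoint Q̄ = (452.6 + 520)/2 = 486.3.
ΔI = 13250 − 11050 = 2200; midpoint Ī = (11050 + 13250)/2 = 12150.
η = (ΔQ/Q̄) ÷ (ΔI/Ī) = (67.4/486.3) ÷ (2200/12150) = 0.765.

0.765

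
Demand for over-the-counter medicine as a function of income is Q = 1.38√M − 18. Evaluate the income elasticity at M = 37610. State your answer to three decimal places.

0.536

At M = 37610: Q = 249.628.
dQ/dM = 1.38/(2√M) = 0.00355793 at this income.
η = (dQ/dM)·(M/Q) = 0.00355793 × (37610/249.628) = 0.536.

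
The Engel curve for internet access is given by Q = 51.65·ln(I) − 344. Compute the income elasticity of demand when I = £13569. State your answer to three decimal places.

At I = 13569: Q = 147.478.
dQ/dI = 51.65/I = 0.00380647 at this income.
η = (dQ/dI)·(I/Q) = 0.00380647 × (13569/147.478) = 0.350.

0.350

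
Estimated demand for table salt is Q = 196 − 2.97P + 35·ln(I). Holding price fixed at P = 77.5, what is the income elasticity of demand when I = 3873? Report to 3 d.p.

At P = 77.5, I = 3873: Q = 254.987.
Holding P constant, ∂Q/∂I = 35/I = 0.00903692.
η_I = (∂Q/∂I)·(I/Q) = 0.00903692 × (3873/254.987) = 0.137.

0.137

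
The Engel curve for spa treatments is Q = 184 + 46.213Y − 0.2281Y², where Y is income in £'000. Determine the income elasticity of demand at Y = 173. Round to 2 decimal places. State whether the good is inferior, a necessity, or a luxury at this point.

-4.19 (inferior good)

At Y = 173: Q = 1352.0441.
dQ/dY = 46.213 − 0.4562Y = -32.70960.
η = (dQ/dY)·(Y/Q) = -32.70960 × (173/1352.0441) = -4.19.
η < 0 ⇒ inferior good.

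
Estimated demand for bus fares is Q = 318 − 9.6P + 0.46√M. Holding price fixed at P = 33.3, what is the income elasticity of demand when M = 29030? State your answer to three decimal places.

0.511

At P = 33.3, M = 29030: Q = 76.696.
Holding P constant, ∂Q/∂M = 0.46/(2√M) = 0.00134991.
η_M = (∂Q/∂M)·(M/Q) = 0.00134991 × (29030/76.696) = 0.511.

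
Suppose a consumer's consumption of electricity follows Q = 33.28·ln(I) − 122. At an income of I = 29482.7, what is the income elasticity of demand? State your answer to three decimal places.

At I = 29482.7: Q = 220.503.
dQ/dI = 33.28/I = 0.0011288 at this income.
η = (dQ/dI)·(I/Q) = 0.0011288 × (29482.7/220.503) = 0.151.

0.151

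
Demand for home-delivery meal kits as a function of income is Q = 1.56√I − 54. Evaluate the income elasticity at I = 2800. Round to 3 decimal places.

1.446

At I = 2800: Q = 28.547.
dQ/dI = 1.56/(2√I) = 0.0147406 at this income.
η = (dQ/dI)·(I/Q) = 0.0147406 × (2800/28.547) = 1.446.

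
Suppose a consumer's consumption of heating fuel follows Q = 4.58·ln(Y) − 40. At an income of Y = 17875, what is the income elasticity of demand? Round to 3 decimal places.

0.946

At Y = 17875: Q = 4.844.
dQ/dY = 4.58/Y = 0.000256224 at this income.
η = (dQ/dY)·(Y/Q) = 0.000256224 × (17875/4.844) = 0.946.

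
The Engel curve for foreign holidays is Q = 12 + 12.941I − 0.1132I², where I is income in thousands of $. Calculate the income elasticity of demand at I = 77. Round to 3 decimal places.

-1.025

At I = 77: Q = 337.2942.
dQ/dI = 12.941 − 0.2264I = -4.49180.
η = (dQ/dI)·(I/Q) = -4.49180 × (77/337.2942) = -1.025.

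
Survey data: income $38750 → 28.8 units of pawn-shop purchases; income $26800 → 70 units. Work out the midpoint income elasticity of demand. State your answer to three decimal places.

-2.287

ΔQ = 70 − 28.8 = 41.2; midpoint Q̄ = (28.8 + 70)/2 = 49.4.
ΔI = 26800 − 38750 = -11950; midpoint Ī = (38750 + 26800)/2 = 32775.
η = (ΔQ/Q̄) ÷ (ΔI/Ī) = (41.2/49.4) ÷ (-11950/32775) = -2.287.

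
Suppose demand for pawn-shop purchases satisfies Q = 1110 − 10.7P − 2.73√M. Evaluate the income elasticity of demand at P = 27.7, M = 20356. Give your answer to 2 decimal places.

-0.46

At P = 27.7, M = 20356: Q = 424.109.
Holding P constant, ∂Q/∂M = -2.73/(2√M) = -0.00956723.
η_M = (∂Q/∂M)·(M/Q) = -0.00956723 × (20356/424.109) = -0.46.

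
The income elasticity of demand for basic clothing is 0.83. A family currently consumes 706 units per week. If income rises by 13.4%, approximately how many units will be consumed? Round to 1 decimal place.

%ΔQ ≈ η × %ΔI = 0.83 × 13.4% = 11.122%.
New Q ≈ 706 × (1 + 0.11122) = 784.5.

784.5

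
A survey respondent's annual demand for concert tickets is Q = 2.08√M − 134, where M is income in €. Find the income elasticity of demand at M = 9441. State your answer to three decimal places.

1.484

At M = 9441: Q = 68.103.
dQ/dM = 2.08/(2√M) = 0.0107035 at this income.
η = (dQ/dM)·(M/Q) = 0.0107035 × (9441/68.103) = 1.484.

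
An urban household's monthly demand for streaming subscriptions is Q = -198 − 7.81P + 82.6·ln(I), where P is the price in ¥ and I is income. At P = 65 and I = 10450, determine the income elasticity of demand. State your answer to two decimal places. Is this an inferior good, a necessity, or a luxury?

1.41 (luxury)

At P = 65, I = 10450: Q = 58.760.
Holding P constant, ∂Q/∂I = 82.6/I = 0.00790431.
η_I = (∂Q/∂I)·(I/Q) = 0.00790431 × (10450/58.760) = 1.41.
Since η > 1, this is a luxury.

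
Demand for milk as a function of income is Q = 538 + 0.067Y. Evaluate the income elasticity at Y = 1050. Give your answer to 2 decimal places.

0.12

At Y = 1050: Q = 608.350.
dQ/dY = 0.067.
η = (dQ/dY)·(Y/Q) = 0.067 × (1050/608.350) = 0.12.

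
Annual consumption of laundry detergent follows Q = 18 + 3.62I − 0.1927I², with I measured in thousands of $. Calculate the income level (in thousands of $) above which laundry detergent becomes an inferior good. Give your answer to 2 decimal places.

dQ/dI = 3.62 − 0.3854I.
The good is inferior where dQ/dI < 0. Setting dQ/dI = 0 gives I = 3.62 / 0.3854 = 9.39.

9.39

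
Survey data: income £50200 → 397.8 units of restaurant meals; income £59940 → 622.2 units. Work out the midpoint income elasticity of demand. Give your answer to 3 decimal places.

2.488

ΔQ = 622.2 − 397.8 = 224.4; midpoint Q̄ = (397.8 + 622.2)/2 = 510.
ΔI = 59940 − 50200 = 9740; midpoint Ī = (50200 + 59940)/2 = 55070.
η = (ΔQ/Q̄) ÷ (ΔI/Ī) = (224.4/510) ÷ (9740/55070) = 2.488.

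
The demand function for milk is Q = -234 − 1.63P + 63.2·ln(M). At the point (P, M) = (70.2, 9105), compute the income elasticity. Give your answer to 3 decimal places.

0.278

At P = 70.2, M = 9105: Q = 227.742.
Holding P constant, ∂Q/∂M = 63.2/M = 0.00694124.
η_M = (∂Q/∂M)·(M/Q) = 0.00694124 × (9105/227.742) = 0.278.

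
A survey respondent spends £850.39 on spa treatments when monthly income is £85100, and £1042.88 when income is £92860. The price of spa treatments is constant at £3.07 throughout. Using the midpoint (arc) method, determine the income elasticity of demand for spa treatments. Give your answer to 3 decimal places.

2.332

With a constant price, Q₁ = 850.39/3.07 = 277.000 and Q₂ = 1042.88/3.07 = 339.700 (equivalently, work directly with expenditure since P cancels).
Midpoint %ΔQ = (1042.88 − 850.39)/946.64 = 0.20334; midpoint %ΔI = (92860 − 85100)/88980 = 0.08721.
η = 0.20334 / 0.08721 = 2.332.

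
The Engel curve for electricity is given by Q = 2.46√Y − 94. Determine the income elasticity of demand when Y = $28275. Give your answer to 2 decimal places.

At Y = 28275: Q = 319.653.
dQ/dY = 2.46/(2√Y) = 0.00731482 at this income.
η = (dQ/dY)·(Y/Q) = 0.00731482 × (28275/319.653) = 0.65.

0.65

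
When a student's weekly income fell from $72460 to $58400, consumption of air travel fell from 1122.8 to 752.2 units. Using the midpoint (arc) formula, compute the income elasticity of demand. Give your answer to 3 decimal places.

1.840

ΔQ = 752.2 − 1122.8 = -370.6; midpoint Q̄ = (1122.8 + 752.2)/2 = 937.5.
ΔI = 58400 − 72460 = -14060; midpoint Ī = (72460 + 58400)/2 = 65430.
η = (ΔQ/Q̄) ÷ (ΔI/Ī) = (-370.6/937.5) ÷ (-14060/65430) = 1.840.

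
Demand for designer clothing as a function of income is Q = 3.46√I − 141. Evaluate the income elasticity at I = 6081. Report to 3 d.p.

At I = 6081: Q = 128.813.
dQ/dI = 3.46/(2√I) = 0.022185 at this income.
η = (dQ/dI)·(I/Q) = 0.022185 × (6081/128.813) = 1.047.

1.047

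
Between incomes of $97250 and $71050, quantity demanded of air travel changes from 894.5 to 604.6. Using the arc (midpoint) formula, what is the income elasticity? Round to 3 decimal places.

ΔQ = 604.6 − 894.5 = -289.9; midpoint Q̄ = (894.5 + 604.6)/2 = 749.55.
ΔI = 71050 − 97250 = -26200; midpoint Ī = (97250 + 71050)/2 = 84150.
η = (ΔQ/Q̄) ÷ (ΔI/Ī) = (-289.9/749.55) ÷ (-26200/84150) = 1.242.

1.242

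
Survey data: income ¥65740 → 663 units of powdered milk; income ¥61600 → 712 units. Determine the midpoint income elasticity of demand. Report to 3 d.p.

-1.096

ΔQ = 712 − 663 = 49; midpoint Q̄ = (663 + 712)/2 = 687.5.
ΔI = 61600 − 65740 = -4140; midpoint Ī = (65740 + 61600)/2 = 63670.
η = (ΔQ/Q̄) ÷ (ΔI/Ī) = (49/687.5) ÷ (-4140/63670) = -1.096.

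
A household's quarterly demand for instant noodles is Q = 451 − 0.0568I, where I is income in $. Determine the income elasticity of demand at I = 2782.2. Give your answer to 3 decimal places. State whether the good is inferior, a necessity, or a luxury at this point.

At I = 2782.2: Q = 292.971.
dQ/dI = −0.0568.
η = (dQ/dI)·(I/Q) = -0.0568 × (2782.2/292.971) = -0.539.
Since η < 0, the good is an inferior good.

-0.539 (inferior good)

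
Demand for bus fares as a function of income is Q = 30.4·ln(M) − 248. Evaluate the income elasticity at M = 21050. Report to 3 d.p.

0.557

At M = 21050: Q = 54.622.
dQ/dM = 30.4/M = 0.00144418 at this income.
η = (dQ/dM)·(M/Q) = 0.00144418 × (21050/54.622) = 0.557.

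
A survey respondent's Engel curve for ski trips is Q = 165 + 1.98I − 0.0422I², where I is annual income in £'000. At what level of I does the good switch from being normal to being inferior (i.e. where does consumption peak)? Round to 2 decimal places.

dQ/dI = 1.98 − 0.0844I.
The good is inferior where dQ/dI < 0. Setting dQ/dI = 0 gives I = 1.98 / 0.0844 = 23.46.

23.46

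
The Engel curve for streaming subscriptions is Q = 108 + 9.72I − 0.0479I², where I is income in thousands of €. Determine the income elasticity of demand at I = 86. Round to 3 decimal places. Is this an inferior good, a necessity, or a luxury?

0.216 (necessity)

At I = 86: Q = 589.6516.
dQ/dI = 9.72 − 0.0958I = 1.48120.
η = (dQ/dI)·(I/Q) = 1.48120 × (86/589.6516) = 0.216.
0 < η < 1 ⇒ necessity.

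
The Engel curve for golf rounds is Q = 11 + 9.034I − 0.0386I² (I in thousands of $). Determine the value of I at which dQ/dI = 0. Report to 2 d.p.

dQ/dI = 9.034 − 0.0772I.
The good is inferior where dQ/dI < 0. Setting dQ/dI = 0 gives I = 9.034 / 0.0772 = 117.02.

117.02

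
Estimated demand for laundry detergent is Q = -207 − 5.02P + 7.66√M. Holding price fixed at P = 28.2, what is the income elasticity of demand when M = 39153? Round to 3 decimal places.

0.649

At P = 28.2, M = 39153: Q = 1167.129.
Holding P constant, ∂Q/∂M = 7.66/(2√M) = 0.019356.
η_M = (∂Q/∂M)·(M/Q) = 0.019356 × (39153/1167.129) = 0.649.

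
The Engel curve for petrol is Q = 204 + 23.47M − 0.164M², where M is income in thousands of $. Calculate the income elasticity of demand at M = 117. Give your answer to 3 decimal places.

-2.474

At M = 117: Q = 704.9940.
dQ/dM = 23.47 − 0.328M = -14.90600.
η = (dQ/dM)·(M/Q) = -14.90600 × (117/704.9940) = -2.474.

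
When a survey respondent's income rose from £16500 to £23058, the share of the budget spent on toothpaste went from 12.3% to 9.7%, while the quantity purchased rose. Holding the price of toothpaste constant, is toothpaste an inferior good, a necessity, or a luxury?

Quantity rises but the budget share falls as income rises, so 0 < η < 1.

necessity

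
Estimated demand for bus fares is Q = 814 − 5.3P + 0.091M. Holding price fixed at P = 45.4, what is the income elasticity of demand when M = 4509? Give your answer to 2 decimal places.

At P = 45.4, M = 4509: Q = 983.699.
Holding P constant, ∂Q/∂M = 0.091.
η_M = (∂Q/∂M)·(M/Q) = 0.091 × (4509/983.699) = 0.42.

0.42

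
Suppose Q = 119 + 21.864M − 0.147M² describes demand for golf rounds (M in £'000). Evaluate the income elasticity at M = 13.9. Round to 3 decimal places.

0.626

At M = 13.9: Q = 394.5077.
dQ/dM = 21.864 − 0.294M = 17.77740.
η = (dQ/dM)·(M/Q) = 17.77740 × (13.9/394.5077) = 0.626.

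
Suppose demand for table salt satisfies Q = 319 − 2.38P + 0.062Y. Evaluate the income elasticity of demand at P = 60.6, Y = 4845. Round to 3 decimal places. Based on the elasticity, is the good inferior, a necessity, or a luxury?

0.632 (necessity)

At P = 60.6, Y = 4845: Q = 475.162.
Holding P constant, ∂Q/∂Y = 0.062.
η_Y = (∂Q/∂Y)·(Y/Q) = 0.062 × (4845/475.162) = 0.632.
Since 0 < η < 1, this is a necessity.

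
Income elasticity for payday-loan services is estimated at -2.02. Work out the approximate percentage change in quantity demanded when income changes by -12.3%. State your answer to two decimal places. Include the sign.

24.85%

%ΔQ ≈ η × %ΔI = -2.02 × (-12.3%) = 24.85%.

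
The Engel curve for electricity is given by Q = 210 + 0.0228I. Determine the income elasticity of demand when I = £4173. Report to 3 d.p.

0.312

At I = 4173: Q = 305.144.
dQ/dI = 0.0228.
η = (dQ/dI)·(I/Q) = 0.0228 × (4173/305.144) = 0.312.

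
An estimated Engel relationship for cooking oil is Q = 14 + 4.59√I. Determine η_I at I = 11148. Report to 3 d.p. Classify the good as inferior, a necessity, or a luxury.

At I = 11148: Q = 498.631.
dQ/dI = 4.59/(2√I) = 0.0217362 at this income.
η = (dQ/dI)·(I/Q) = 0.0217362 × (11148/498.631) = 0.486.
Since 0 < η < 1, the good is a necessity.

0.486 (necessity)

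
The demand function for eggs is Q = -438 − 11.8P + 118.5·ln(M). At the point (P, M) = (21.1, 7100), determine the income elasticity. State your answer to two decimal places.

At P = 21.1, M = 7100: Q = 363.860.
Holding P constant, ∂Q/∂M = 118.5/M = 0.0166901.
η_M = (∂Q/∂M)·(M/Q) = 0.0166901 × (7100/363.860) = 0.33.

0.33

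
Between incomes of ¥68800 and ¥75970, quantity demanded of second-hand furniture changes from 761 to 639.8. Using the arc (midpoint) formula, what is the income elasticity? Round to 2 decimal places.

ΔQ = 639.8 − 761 = -121.2; midpoint Q̄ = (761 + 639.8)/2 = 700.4.
ΔI = 75970 − 68800 = 7170; midpoint Ī = (68800 + 75970)/2 = 72385.
η = (ΔQ/Q̄) ÷ (ΔI/Ī) = (-121.2/700.4) ÷ (7170/72385) = -1.75.

-1.75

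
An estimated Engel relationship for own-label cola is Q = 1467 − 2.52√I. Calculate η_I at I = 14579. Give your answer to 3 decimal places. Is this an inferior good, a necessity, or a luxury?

At I = 14579: Q = 1162.726.
dQ/dI = -2.52/(2√I) = -0.0104353 at this income.
η = (dQ/dI)·(I/Q) = -0.0104353 × (14579/1162.726) = -0.131.
Since η < 0, the good is an inferior good.

-0.131 (inferior good)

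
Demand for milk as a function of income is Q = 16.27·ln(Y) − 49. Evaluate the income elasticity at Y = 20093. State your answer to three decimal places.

At Y = 20093: Q = 112.205.
dQ/dY = 16.27/Y = 0.000809735 at this income.
η = (dQ/dY)·(Y/Q) = 0.000809735 × (20093/112.205) = 0.145.

0.145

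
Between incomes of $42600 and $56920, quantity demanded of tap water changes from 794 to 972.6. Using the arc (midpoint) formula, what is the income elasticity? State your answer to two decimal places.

0.70

ΔQ = 972.6 − 794 = 178.6; midpoint Q̄ = (794 + 972.6)/2 = 883.3.
ΔI = 56920 − 42600 = 14320; midpoint Ī = (42600 + 56920)/2 = 49760.
η = (ΔQ/Q̄) ÷ (ΔI/Ī) = (178.6/883.3) ÷ (14320/49760) = 0.70.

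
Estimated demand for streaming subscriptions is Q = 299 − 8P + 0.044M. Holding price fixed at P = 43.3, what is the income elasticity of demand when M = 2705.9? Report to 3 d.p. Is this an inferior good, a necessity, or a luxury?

1.661 (luxury)

At P = 43.3, M = 2705.9: Q = 71.660.
Holding P constant, ∂Q/∂M = 0.044.
η_M = (∂Q/∂M)·(M/Q) = 0.044 × (2705.9/71.660) = 1.661.
Since η > 1, this is a luxury.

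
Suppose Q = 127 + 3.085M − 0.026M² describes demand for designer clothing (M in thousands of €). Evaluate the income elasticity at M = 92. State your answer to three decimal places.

-0.819

At M = 92: Q = 190.7560.
dQ/dM = 3.085 − 0.052M = -1.69900.
η = (dQ/dM)·(M/Q) = -1.69900 × (92/190.7560) = -0.819.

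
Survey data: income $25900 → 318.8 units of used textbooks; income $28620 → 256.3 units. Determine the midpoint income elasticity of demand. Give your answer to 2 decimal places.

ΔQ = 256.3 − 318.8 = -62.5; midpoint Q̄ = (318.8 + 256.3)/2 = 287.55.
ΔI = 28620 − 25900 = 2720; midpoint Ī = (25900 + 28620)/2 = 27260.
η = (ΔQ/Q̄) ÷ (ΔI/Ī) = (-62.5/287.55) ÷ (2720/27260) = -2.18.

-2.18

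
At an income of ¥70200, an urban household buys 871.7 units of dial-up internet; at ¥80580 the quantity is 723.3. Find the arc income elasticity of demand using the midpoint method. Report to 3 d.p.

ΔQ = 723.3 − 871.7 = -148.4; midpoint Q̄ = (871.7 + 723.3)/2 = 797.5.
ΔI = 80580 − 70200 = 10380; midpoint Ī = (70200 + 80580)/2 = 75390.
η = (ΔQ/Q̄) ÷ (ΔI/Ī) = (-148.4/797.5) ÷ (10380/75390) = -1.352.

-1.352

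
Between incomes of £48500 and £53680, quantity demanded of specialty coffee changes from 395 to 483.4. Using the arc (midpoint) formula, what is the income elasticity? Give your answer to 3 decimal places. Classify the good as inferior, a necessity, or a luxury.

1.985 (luxury)

ΔQ = 483.4 − 395 = 88.4; midpoint Q̄ = (395 + 483.4)/2 = 439.2.
ΔI = 53680 − 48500 = 5180; midpoint Ī = (48500 + 53680)/2 = 51090.
η = (ΔQ/Q̄) ÷ (ΔI/Ī) = (88.4/439.2) ÷ (5180/51090) = 1.985.
η > 1 ⇒ luxury.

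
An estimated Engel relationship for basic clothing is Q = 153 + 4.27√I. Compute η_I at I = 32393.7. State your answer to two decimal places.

0.42

At I = 32393.7: Q = 921.525.
dQ/dI = 4.27/(2√I) = 0.0118623 at this income.
η = (dQ/dI)·(I/Q) = 0.0118623 × (32393.7/921.525) = 0.42.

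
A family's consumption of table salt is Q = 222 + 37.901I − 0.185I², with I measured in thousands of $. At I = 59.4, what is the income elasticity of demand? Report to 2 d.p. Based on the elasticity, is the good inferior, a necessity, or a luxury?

0.52 (necessity)

At I = 59.4: Q = 1820.5728.
dQ/dI = 37.901 − 0.37I = 15.92300.
η = (dQ/dI)·(I/Q) = 15.92300 × (59.4/1820.5728) = 0.52.
0 < η < 1 ⇒ necessity.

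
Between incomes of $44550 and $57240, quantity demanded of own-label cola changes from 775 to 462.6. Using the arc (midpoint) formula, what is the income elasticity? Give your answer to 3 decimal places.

ΔQ = 462.6 − 775 = -312.4; midpoint Q̄ = (775 + 462.6)/2 = 618.8.
ΔI = 57240 − 44550 = 12690; midpoint Ī = (44550 + 57240)/2 = 50895.
η = (ΔQ/Q̄) ÷ (ΔI/Ī) = (-312.4/618.8) ÷ (12690/50895) = -2.025.

-2.025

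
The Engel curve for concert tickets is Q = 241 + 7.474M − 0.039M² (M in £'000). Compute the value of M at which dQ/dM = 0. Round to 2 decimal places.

dQ/dM = 7.474 − 0.078M.
The good is inferior where dQ/dM < 0. Setting dQ/dM = 0 gives M = 7.474 / 0.078 = 95.82.

95.82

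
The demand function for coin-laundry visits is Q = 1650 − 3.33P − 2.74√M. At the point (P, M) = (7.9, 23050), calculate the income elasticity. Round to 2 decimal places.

-0.17

At P = 7.9, M = 23050: Q = 1207.700.
Holding P constant, ∂Q/∂M = -2.74/(2√M) = -0.00902371.
η_M = (∂Q/∂M)·(M/Q) = -0.00902371 × (23050/1207.700) = -0.17.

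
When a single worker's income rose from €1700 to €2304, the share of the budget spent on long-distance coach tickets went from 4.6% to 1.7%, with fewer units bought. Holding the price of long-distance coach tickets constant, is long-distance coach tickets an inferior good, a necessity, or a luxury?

inferior good

Quantity demanded falls as income rises, so η < 0.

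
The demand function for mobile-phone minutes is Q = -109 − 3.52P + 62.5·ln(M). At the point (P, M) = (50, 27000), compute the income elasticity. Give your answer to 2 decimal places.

At P = 50, M = 27000: Q = 352.725.
Holding P constant, ∂Q/∂M = 62.5/M = 0.00231481.
η_M = (∂Q/∂M)·(M/Q) = 0.00231481 × (27000/352.725) = 0.18.

0.18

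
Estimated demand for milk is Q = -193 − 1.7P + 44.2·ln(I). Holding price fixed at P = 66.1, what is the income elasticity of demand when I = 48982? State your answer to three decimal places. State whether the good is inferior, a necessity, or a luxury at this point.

0.257 (necessity)

At P = 66.1, I = 48982: Q = 171.955.
Holding P constant, ∂Q/∂I = 44.2/I = 0.000902372.
η_I = (∂Q/∂I)·(I/Q) = 0.000902372 × (48982/171.955) = 0.257.
Since 0 < η < 1, this is a necessity.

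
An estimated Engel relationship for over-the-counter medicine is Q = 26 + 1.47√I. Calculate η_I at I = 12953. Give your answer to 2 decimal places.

0.43

At I = 12953: Q = 193.303.
dQ/dI = 1.47/(2√I) = 0.00645806 at this income.
η = (dQ/dI)·(I/Q) = 0.00645806 × (12953/193.303) = 0.43.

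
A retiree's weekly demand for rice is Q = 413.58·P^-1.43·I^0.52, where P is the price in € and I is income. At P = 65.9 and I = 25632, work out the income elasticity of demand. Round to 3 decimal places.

For a multiplicative demand Q = A·P^α·I^β, the income elasticity is β everywhere.
Here β = 0.52, so η = 0.520.

0.520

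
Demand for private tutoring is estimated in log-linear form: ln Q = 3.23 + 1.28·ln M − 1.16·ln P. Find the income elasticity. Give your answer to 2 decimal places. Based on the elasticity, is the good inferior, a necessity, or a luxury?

In a log-linear demand, the coefficient on ln M is the income elasticity.
So η = 1.28.
η > 1 ⇒ luxury.

1.28 (luxury)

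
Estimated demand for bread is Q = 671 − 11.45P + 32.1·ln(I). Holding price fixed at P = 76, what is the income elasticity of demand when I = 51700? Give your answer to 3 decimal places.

At P = 76, I = 51700: Q = 149.188.
Holding P constant, ∂Q/∂I = 32.1/I = 0.00062089.
η_I = (∂Q/∂I)·(I/Q) = 0.00062089 × (51700/149.188) = 0.215.

0.215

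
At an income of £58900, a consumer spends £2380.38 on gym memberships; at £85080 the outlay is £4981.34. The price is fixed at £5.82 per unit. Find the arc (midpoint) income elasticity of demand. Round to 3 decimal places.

With a constant price, Q₁ = 2380.38/5.82 = 409.000 and Q₂ = 4981.34/5.82 = 855.900 (equivalently, work directly with expenditure since P cancels).
Midpoint %ΔQ = (4981.34 − 2380.38)/3680.86 = 0.70662; midpoint %ΔI = (85080 − 58900)/71990 = 0.36366.
η = 0.70662 / 0.36366 = 1.943.

1.943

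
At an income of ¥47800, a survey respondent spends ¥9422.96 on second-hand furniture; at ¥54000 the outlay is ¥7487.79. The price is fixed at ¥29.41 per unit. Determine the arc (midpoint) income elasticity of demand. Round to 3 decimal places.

With a constant price, Q₁ = 9422.96/29.41 = 320.400 and Q₂ = 7487.79/29.41 = 254.600 (equivalently, work directly with expenditure since P cancels).
Midpoint %ΔQ = (7487.79 − 9422.96)/8455.38 = -0.22887; midpoint %ΔI = (54000 − 47800)/50900 = 0.12181.
η = -0.22887 / 0.12181 = -1.879.

-1.879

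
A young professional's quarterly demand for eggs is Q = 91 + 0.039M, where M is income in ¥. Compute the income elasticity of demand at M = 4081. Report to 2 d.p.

At M = 4081: Q = 250.159.
dQ/dM = 0.039.
η = (dQ/dM)·(M/Q) = 0.039 × (4081/250.159) = 0.64.

0.64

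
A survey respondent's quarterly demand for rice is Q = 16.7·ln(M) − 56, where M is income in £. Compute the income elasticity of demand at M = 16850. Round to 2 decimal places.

0.16

At M = 16850: Q = 106.526.
dQ/dM = 16.7/M = 0.000991098 at this income.
η = (dQ/dM)·(M/Q) = 0.000991098 × (16850/106.526) = 0.16.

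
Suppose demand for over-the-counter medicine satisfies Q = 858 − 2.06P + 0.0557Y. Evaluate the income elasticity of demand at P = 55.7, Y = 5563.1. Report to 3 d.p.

0.294

At P = 55.7, Y = 5563.1: Q = 1053.123.
Holding P constant, ∂Q/∂Y = 0.0557.
η_Y = (∂Q/∂Y)·(Y/Q) = 0.0557 × (5563.1/1053.123) = 0.294.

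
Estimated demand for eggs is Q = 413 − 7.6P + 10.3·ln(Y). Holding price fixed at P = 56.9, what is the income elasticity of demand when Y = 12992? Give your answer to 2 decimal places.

At P = 56.9, Y = 12992: Q = 78.123.
Holding P constant, ∂Q/∂Y = 10.3/Y = 0.000792796.
η_Y = (∂Q/∂Y)·(Y/Q) = 0.000792796 × (12992/78.123) = 0.13.

0.13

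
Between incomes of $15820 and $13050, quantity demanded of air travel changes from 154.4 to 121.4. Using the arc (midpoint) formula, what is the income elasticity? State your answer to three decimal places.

ΔQ = 121.4 − 154.4 = -33; midpoint Q̄ = (154.4 + 121.4)/2 = 137.9.
ΔI = 13050 − 15820 = -2770; midpoint Ī = (15820 + 13050)/2 = 14435.
η = (ΔQ/Q̄) ÷ (ΔI/Ī) = (-33/137.9) ÷ (-2770/14435) = 1.247.

1.247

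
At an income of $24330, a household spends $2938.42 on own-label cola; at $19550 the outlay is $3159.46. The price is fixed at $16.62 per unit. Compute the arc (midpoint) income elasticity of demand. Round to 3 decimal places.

With a constant price, Q₁ = 2938.42/16.62 = 176.800 and Q₂ = 3159.46/16.62 = 190.100 (equivalently, work directly with expenditure since P cancels).
Midpoint %ΔQ = (3159.46 − 2938.42)/3048.94 = 0.07250; midpoint %ΔI = (19550 − 24330)/21940 = -0.21787.
η = 0.07250 / -0.21787 = -0.333.

-0.333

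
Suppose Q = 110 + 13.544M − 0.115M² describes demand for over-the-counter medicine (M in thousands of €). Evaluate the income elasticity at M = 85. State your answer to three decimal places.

-1.186

At M = 85: Q = 430.3650.
dQ/dM = 13.544 − 0.23M = -6.00600.
η = (dQ/dM)·(M/Q) = -6.00600 × (85/430.3650) = -1.186.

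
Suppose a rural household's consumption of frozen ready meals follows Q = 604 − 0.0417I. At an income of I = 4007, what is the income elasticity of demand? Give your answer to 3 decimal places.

At I = 4007: Q = 436.908.
dQ/dI = −0.0417.
η = (dQ/dI)·(I/Q) = -0.0417 × (4007/436.908) = -0.382.

-0.382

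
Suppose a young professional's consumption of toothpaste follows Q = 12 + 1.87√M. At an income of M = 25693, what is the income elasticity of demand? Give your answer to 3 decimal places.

At M = 25693: Q = 311.743.
dQ/dM = 1.87/(2√M) = 0.00583316 at this income.
η = (dQ/dM)·(M/Q) = 0.00583316 × (25693/311.743) = 0.481.

0.481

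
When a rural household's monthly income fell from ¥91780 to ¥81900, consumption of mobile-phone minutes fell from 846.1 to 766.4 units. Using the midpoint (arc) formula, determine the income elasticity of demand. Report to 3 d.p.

ΔQ = 766.4 − 846.1 = -79.7; midpoint Q̄ = (846.1 + 766.4)/2 = 806.25.
ΔI = 81900 − 91780 = -9880; midpoint Ī = (91780 + 81900)/2 = 86840.
η = (ΔQ/Q̄) ÷ (ΔI/Ī) = (-79.7/806.25) ÷ (-9880/86840) = 0.869.

0.869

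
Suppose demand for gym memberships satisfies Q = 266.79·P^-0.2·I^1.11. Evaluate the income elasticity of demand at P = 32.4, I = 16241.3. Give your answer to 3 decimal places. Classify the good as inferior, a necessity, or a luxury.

For a multiplicative demand Q = A·P^α·I^β, the income elasticity is β everywhere.
Here β = 1.11, so η = 1.110.
Since η > 1, this is a luxury.

1.110 (luxury)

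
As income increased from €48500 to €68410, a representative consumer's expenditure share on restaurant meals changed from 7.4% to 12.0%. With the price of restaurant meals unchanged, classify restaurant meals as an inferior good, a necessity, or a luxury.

The budget share rises as income rises, so η > 1.

luxury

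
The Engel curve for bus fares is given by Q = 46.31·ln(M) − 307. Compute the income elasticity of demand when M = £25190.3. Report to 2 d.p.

0.29

At M = 25190.3: Q = 162.315.
dQ/dM = 46.31/M = 0.00183841 at this income.
η = (dQ/dM)·(M/Q) = 0.00183841 × (25190.3/162.315) = 0.29.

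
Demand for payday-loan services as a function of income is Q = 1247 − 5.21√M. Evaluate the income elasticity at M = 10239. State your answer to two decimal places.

-0.37

At M = 10239: Q = 719.811.
dQ/dM = -5.21/(2√M) = -0.0257442 at this income.
η = (dQ/dM)·(M/Q) = -0.0257442 × (10239/719.811) = -0.37.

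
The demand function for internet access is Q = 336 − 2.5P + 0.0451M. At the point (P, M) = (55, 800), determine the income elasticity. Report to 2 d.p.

0.15

At P = 55, M = 800: Q = 234.580.
Holding P constant, ∂Q/∂M = 0.0451.
η_M = (∂Q/∂M)·(M/Q) = 0.0451 × (800/234.580) = 0.15.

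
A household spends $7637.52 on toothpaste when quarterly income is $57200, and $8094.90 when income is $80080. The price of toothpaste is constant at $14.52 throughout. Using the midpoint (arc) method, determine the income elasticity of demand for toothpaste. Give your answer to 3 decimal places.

With a constant price, Q₁ = 7637.52/14.52 = 526.000 and Q₂ = 8094.90/14.52 = 557.500 (equivalently, work directly with expenditure since P cancels).
Midpoint %ΔQ = (8094.90 − 7637.52)/7866.21 = 0.05814; midpoint %ΔI = (80080 − 57200)/68640 = 0.33333.
η = 0.05814 / 0.33333 = 0.174.

0.174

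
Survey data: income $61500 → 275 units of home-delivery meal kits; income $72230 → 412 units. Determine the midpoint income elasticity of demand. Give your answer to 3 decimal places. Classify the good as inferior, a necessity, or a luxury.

ΔQ = 412 − 275 = 137; midpoint Q̄ = (275 + 412)/2 = 343.5.
ΔI = 72230 − 61500 = 10730; midpoint Ī = (61500 + 72230)/2 = 66865.
η = (ΔQ/Q̄) ÷ (ΔI/Ī) = (137/343.5) ÷ (10730/66865) = 2.485.
η > 1 ⇒ luxury.

2.485 (luxury)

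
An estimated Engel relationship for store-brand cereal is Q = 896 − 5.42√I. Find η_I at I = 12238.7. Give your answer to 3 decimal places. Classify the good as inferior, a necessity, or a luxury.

-1.012 (inferior good)

At I = 12238.7: Q = 296.393.
dQ/dI = -5.42/(2√I) = -0.0244964 at this income.
η = (dQ/dI)·(I/Q) = -0.0244964 × (12238.7/296.393) = -1.012.
Since η < 0, the good is an inferior good.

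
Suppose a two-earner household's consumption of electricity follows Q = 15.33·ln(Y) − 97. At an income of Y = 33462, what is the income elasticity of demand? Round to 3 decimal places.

0.244

At Y = 33462: Q = 62.710.
dQ/dY = 15.33/Y = 0.000458132 at this income.
η = (dQ/dY)·(Y/Q) = 0.000458132 × (33462/62.710) = 0.244.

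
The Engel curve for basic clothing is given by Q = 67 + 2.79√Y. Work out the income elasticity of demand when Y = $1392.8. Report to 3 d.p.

At Y = 1392.8: Q = 171.123.
dQ/dY = 2.79/(2√Y) = 0.0373792 at this income.
η = (dQ/dY)·(Y/Q) = 0.0373792 × (1392.8/171.123) = 0.304.

0.304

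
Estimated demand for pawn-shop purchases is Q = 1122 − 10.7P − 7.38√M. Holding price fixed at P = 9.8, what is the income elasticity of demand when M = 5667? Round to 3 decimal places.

At P = 9.8, M = 5667: Q = 461.577.
Holding P constant, ∂Q/∂M = -7.38/(2√M) = -0.0490173.
η_M = (∂Q/∂M)·(M/Q) = -0.0490173 × (5667/461.577) = -0.602.

-0.602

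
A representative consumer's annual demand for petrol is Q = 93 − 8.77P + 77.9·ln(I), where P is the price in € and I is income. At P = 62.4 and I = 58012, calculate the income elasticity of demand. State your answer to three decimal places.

0.195

At P = 62.4, I = 58012: Q = 400.191.
Holding P constant, ∂Q/∂I = 77.9/I = 0.00134283.
η_I = (∂Q/∂I)·(I/Q) = 0.00134283 × (58012/400.191) = 0.195.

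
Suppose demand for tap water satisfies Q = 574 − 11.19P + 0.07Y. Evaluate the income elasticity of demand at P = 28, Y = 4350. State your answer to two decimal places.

At P = 28, Y = 4350: Q = 565.180.
Holding P constant, ∂Q/∂Y = 0.07.
η_Y = (∂Q/∂Y)·(Y/Q) = 0.07 × (4350/565.180) = 0.54.

0.54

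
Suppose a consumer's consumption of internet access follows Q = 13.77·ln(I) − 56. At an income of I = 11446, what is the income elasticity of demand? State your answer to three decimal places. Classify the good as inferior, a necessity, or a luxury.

At I = 11446: Q = 72.686.
dQ/dI = 13.77/I = 0.00120304 at this income.
η = (dQ/dI)·(I/Q) = 0.00120304 × (11446/72.686) = 0.189.
Since 0 < η < 1, the good is a necessity.

0.189 (necessity)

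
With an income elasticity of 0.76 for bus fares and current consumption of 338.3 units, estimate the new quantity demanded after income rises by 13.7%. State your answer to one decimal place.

373.5

%ΔQ ≈ η × %ΔI = 0.76 × 13.7% = 10.412%.
New Q ≈ 338.3 × (1 + 0.10412) = 373.5.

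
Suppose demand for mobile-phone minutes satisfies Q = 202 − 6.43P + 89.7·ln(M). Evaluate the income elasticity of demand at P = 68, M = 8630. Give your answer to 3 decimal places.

0.155

At P = 68, M = 8630: Q = 577.711.
Holding P constant, ∂Q/∂M = 89.7/M = 0.010394.
η_M = (∂Q/∂M)·(M/Q) = 0.010394 × (8630/577.711) = 0.155.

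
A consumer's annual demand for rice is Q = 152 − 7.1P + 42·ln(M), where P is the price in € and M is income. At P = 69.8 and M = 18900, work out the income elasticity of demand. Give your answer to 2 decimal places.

At P = 69.8, M = 18900: Q = 69.991.
Holding P constant, ∂Q/∂M = 42/M = 0.00222222.
η_M = (∂Q/∂M)·(M/Q) = 0.00222222 × (18900/69.991) = 0.60.

0.60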